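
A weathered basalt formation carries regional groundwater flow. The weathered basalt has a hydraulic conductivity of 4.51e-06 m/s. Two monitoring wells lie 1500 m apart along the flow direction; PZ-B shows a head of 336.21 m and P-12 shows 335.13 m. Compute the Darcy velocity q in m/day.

Convert K: 4.51e-06 m/s × 86400 = 0.3897 m/day.
Hydraulic gradient i = (336.21 − 335.13) / 1500 = 1.08 / 1500 = 0.0007200.
Specific discharge q = K · i = 0.3897 × 0.0007200 = 0.0002806 m/day.

0.000281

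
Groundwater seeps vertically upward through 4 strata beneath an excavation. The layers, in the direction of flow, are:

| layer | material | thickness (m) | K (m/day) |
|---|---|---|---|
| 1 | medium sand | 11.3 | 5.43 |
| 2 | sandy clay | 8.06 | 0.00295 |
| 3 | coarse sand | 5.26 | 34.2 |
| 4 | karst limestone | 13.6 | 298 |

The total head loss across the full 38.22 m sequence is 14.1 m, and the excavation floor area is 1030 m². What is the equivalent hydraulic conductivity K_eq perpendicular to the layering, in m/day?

Flow is perpendicular to layering, so the layers act in series and the equivalent K is the thickness-weighted harmonic mean.
Total thickness L = 11.3 + 8.06 + 5.26 + 13.6 = 38.22 m.
Σ(b_i/K_i) = 11.3/5.43 + 8.06/0.00295 + 5.26/34.2 + 13.6/298 = 2734 d.
K_eq = L / Σ(b_i/K_i) = 38.22 / 2734 = 0.01398 m/day.

0.0140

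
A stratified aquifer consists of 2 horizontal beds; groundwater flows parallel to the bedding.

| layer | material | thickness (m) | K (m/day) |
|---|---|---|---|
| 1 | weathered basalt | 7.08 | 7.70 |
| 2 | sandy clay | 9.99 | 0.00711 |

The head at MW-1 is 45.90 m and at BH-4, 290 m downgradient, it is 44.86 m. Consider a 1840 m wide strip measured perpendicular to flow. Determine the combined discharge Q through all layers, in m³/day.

Flow is parallel to layering, so each bed carries its own Darcy discharge and the transmissivities add.
Σ(K_i·b_i) = 7.70×7.08 + 0.00711×9.99 = 54.59 m²/day.
Hydraulic gradient i = (45.90 − 44.86) / 290 = 1.04 / 290 = 0.003586.
Q = Σ(K_i·b_i) · W · i = 54.59 × 1840 × 0.003586 = 360.2 m³/day.

360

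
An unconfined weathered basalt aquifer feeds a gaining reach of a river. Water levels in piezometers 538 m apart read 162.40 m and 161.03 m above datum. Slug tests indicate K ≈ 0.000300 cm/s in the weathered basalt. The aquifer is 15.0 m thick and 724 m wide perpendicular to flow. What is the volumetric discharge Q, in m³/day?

Convert K: 0.000300 cm/s × 864 = 0.2592 m/day.
Cross-sectional area A = 724 × 15.0 = 10860 m².
Hydraulic gradient i = (162.40 − 161.03) / 538 = 1.37 / 538 = 0.002546.
Darcy's law: Q = K · A · i = 0.2592 × 10860 × 0.002546 = 7.168 m³/day.

7.17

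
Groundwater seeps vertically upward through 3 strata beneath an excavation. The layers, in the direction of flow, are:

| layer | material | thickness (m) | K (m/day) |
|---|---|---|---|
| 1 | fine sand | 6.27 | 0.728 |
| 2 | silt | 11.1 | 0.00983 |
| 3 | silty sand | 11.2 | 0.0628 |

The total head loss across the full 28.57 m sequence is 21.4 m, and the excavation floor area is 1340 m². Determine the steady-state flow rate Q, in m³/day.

21.8

Flow is perpendicular to layering, so the layers act in series and the equivalent K is the thickness-weighted harmonic mean.
Total thickness L = 6.27 + 11.1 + 11.2 = 28.57 m.
Σ(b_i/K_i) = 6.27/0.728 + 11.1/0.00983 + 11.2/0.0628 = 1316 d.
K_eq = L / Σ(b_i/K_i) = 28.57 / 1316 = 0.02171 m/day.
Q = K_eq · A · (Δh/L) = 0.02171 × 1340 × (21.4/28.57) = 21.79 m³/day.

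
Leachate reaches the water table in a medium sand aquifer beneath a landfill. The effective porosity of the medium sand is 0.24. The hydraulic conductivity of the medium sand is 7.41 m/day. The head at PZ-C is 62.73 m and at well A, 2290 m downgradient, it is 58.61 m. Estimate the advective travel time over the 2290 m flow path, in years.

Hydraulic gradient i = (62.73 − 58.61) / 2290 = 4.12 / 2290 = 0.001799.
Darcy flux q = K · i = 7.410 × 0.001799 = 0.01333 m/day.
Seepage velocity v = q / n_e = 0.01333 / 0.24 = 0.05555 m/day.
Travel time t = L / v = 2290 / 0.05555 = 41226 days = 112.9 years.

113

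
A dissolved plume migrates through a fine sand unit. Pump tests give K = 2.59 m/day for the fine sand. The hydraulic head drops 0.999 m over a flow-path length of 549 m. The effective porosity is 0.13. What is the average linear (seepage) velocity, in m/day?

0.0363

Hydraulic gradient i = Δh / L = 0.999 / 549 = 0.001820.
Darcy flux q = K · i = 2.590 × 0.001820 = 0.004713 m/day.
Seepage velocity v = q / n_e = 0.004713 / 0.13 = 0.03625 m/day.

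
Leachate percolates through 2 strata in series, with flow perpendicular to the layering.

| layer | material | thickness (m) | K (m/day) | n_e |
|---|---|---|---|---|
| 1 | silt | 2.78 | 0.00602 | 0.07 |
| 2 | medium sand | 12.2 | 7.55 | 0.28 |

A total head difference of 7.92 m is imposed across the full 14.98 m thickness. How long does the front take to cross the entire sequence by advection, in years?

0.578

With flow normal to the layers, continuity requires the same specific discharge q through every layer.
Σ(b_i/K_i) = 2.78/0.00602 + 12.2/7.55 = 463.4 d.
q = Δh / Σ(b_i/K_i) = 7.92 / 463.4 = 0.01709 m/day.
In each layer the seepage velocity is v_i = q/n_i, so the layer transit time is t_i = b_i·n_i / q:
  layer 1 (silt): t_1 = 2.78 × 0.07 / 0.01709 = 11.39 d
  layer 2 (medium sand): t_2 = 12.2 × 0.28 / 0.01709 = 199.9 d
Total t = Σ t_i = 211.3 days = 0.5784 years.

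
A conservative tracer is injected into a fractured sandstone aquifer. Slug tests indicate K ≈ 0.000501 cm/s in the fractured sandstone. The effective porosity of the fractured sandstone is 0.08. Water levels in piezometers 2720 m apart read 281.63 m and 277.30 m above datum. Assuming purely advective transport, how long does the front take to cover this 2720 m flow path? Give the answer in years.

865

Convert K: 0.000501 cm/s × 864 = 0.4329 m/day.
Hydraulic gradient i = (281.63 − 277.30) / 2720 = 4.33 / 2720 = 0.001592.
Darcy flux q = K · i = 0.4329 × 0.001592 = 0.0006891 m/day.
Seepage velocity v = q / n_e = 0.0006891 / 0.08 = 0.008614 m/day.
Travel time t = L / v = 2720 / 0.008614 = 3.158e+05 days = 864.6 years.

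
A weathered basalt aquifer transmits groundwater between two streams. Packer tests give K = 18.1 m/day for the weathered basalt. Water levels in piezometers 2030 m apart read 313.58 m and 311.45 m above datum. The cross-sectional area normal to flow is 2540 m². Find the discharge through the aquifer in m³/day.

Hydraulic gradient i = (313.58 − 311.45) / 2030 = 2.13 / 2030 = 0.001049.
Darcy's law: Q = K · A · i = 18.10 × 2540 × 0.001049 = 48.24 m³/day.

48.2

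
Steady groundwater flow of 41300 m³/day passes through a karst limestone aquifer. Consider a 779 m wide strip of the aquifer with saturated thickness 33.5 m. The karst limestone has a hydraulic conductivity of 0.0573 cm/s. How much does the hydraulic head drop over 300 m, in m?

9.59

Convert K: 0.0573 cm/s × 864 = 49.51 m/day.
Cross-sectional area A = 779 × 33.5 = 26096 m².
From Q = K·A·i, i = Q / (K·A) = 41300 / (49.51 × 26096) = 0.03197.
Head loss Δh = i · L = 0.03197 × 300 = 9.590 m.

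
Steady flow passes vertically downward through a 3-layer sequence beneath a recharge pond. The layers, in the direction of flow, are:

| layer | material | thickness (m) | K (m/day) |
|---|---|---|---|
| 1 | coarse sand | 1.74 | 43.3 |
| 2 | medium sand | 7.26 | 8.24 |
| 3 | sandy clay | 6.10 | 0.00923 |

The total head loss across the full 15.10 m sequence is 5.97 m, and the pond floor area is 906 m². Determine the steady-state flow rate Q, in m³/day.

8.17

Flow is perpendicular to layering, so the layers act in series and the equivalent K is the thickness-weighted harmonic mean.
Total thickness L = 1.74 + 7.26 + 6.10 = 15.10 m.
Σ(b_i/K_i) = 1.74/43.3 + 7.26/8.24 + 6.10/0.00923 = 661.8 d.
K_eq = L / Σ(b_i/K_i) = 15.10 / 661.8 = 0.02282 m/day.
Q = K_eq · A · (Δh/L) = 0.02282 × 906 × (5.97/15.10) = 8.173 m³/day.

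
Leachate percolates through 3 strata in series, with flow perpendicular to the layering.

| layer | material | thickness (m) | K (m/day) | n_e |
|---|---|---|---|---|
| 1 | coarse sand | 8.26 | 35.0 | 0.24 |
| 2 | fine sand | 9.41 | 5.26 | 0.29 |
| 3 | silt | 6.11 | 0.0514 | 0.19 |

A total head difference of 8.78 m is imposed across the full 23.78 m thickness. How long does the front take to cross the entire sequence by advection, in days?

80.9

With flow normal to the layers, continuity requires the same specific discharge q through every layer.
Σ(b_i/K_i) = 8.26/35.0 + 9.41/5.26 + 6.11/0.0514 = 120.9 d.
q = Δh / Σ(b_i/K_i) = 8.78 / 120.9 = 0.07262 m/day.
In each layer the seepage velocity is v_i = q/n_i, so the layer transit time is t_i = b_i·n_i / q:
  layer 1 (coarse sand): t_1 = 8.26 × 0.24 / 0.07262 = 27.30 d
  layer 2 (fine sand): t_2 = 9.41 × 0.29 / 0.07262 = 37.58 d
  layer 3 (silt): t_3 = 6.11 × 0.19 / 0.07262 = 15.99 d
Total t = Σ t_i = 80.86 days.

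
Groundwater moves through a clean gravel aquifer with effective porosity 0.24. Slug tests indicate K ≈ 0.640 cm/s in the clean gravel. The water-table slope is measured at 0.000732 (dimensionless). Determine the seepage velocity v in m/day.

Convert K: 0.640 cm/s × 864 = 553.0 m/day.
Hydraulic gradient i = 0.000732.
Darcy flux q = K · i = 553.0 × 0.0007320 = 0.4048 m/day.
Seepage velocity v = q / n_e = 0.4048 / 0.24 = 1.687 m/day.

1.69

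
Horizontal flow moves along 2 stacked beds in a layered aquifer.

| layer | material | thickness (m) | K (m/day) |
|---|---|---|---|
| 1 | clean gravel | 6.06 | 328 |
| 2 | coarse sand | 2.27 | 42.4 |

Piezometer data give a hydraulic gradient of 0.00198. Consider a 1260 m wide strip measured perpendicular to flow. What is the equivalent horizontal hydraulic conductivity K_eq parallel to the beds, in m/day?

Flow is parallel to layering, so each bed carries its own Darcy discharge and the transmissivities add.
Σ(K_i·b_i) = 328×6.06 + 42.4×2.27 = 2084 m²/day.
Total thickness b = 8.330 m, so K_eq = Σ(K_i·b_i)/b = 250.2 m/day.

250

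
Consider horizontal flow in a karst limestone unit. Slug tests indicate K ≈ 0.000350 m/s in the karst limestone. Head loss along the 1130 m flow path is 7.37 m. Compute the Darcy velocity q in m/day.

0.197

Convert K: 0.000350 m/s × 86400 = 30.24 m/day.
Hydraulic gradient i = Δh / L = 7.37 / 1130 = 0.006522.
Specific discharge q = K · i = 30.24 × 0.006522 = 0.1972 m/day.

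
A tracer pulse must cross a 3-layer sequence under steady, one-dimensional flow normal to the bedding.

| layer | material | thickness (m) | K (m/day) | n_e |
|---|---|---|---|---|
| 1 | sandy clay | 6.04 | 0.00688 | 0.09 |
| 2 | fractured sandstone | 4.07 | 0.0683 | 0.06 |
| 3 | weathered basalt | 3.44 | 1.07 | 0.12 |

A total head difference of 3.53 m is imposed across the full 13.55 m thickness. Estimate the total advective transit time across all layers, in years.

With flow normal to the layers, continuity requires the same specific discharge q through every layer.
Σ(b_i/K_i) = 6.04/0.00688 + 4.07/0.0683 + 3.44/1.07 = 940.7 d.
q = Δh / Σ(b_i/K_i) = 3.53 / 940.7 = 0.003752 m/day.
In each layer the seepage velocity is v_i = q/n_i, so the layer transit time is t_i = b_i·n_i / q:
  layer 1 (sandy clay): t_1 = 6.04 × 0.09 / 0.003752 = 144.9 d
  layer 2 (fractured sandstone): t_2 = 4.07 × 0.06 / 0.003752 = 65.08 d
  layer 3 (weathered basalt): t_3 = 3.44 × 0.12 / 0.003752 = 110.0 d
Total t = Σ t_i = 319.9 days = 0.8760 years.

0.876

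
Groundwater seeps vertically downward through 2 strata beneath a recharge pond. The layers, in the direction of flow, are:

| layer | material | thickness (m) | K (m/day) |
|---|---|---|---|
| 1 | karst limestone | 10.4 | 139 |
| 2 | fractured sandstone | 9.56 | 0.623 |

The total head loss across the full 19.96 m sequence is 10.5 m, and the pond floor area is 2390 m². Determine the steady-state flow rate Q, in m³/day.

1630

Flow is perpendicular to layering, so the layers act in series and the equivalent K is the thickness-weighted harmonic mean.
Total thickness L = 10.4 + 9.56 = 19.96 m.
Σ(b_i/K_i) = 10.4/139 + 9.56/0.623 = 15.42 d.
K_eq = L / Σ(b_i/K_i) = 19.96 / 15.42 = 1.294 m/day.
Q = K_eq · A · (Δh/L) = 1.294 × 2390 × (10.5/19.96) = 1627 m³/day.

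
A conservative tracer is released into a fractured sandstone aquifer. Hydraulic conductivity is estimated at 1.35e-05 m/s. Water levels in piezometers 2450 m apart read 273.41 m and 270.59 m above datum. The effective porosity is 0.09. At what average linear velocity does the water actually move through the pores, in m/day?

Convert K: 1.35e-05 m/s × 86400 = 1.166 m/day.
Hydraulic gradient i = (273.41 − 270.59) / 2450 = 2.82 / 2450 = 0.001151.
Darcy flux q = K · i = 1.166 × 0.001151 = 0.001343 m/day.
Seepage velocity v = q / n_e = 0.001343 / 0.09 = 0.01492 m/day.

0.0149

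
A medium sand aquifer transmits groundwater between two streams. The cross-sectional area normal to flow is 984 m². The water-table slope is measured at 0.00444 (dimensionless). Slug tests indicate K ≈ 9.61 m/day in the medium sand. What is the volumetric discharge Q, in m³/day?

42.0

Hydraulic gradient i = 0.00444.
Darcy's law: Q = K · A · i = 9.610 × 984.0 × 0.004440 = 41.99 m³/day.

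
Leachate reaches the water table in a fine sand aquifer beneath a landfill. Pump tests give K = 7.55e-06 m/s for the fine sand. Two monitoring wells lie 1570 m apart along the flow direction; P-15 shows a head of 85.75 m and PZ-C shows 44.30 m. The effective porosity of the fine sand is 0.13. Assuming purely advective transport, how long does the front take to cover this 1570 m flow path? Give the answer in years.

Convert K: 7.55e-06 m/s × 86400 = 0.6523 m/day.
Hydraulic gradient i = (85.75 − 44.30) / 1570 = 41.45 / 1570 = 0.02640.
Darcy flux q = K · i = 0.6523 × 0.02640 = 0.01722 m/day.
Seepage velocity v = q / n_e = 0.01722 / 0.13 = 0.1325 m/day.
Travel time t = L / v = 1570 / 0.1325 = 11851 days = 32.45 years.

32.4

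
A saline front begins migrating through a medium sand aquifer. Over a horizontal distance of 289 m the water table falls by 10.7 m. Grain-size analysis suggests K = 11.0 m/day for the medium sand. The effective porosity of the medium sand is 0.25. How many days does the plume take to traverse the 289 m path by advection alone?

Hydraulic gradient i = Δh / L = 10.7 / 289 = 0.03702.
Darcy flux q = K · i = 11.00 × 0.03702 = 0.4073 m/day.
Seepage velocity v = q / n_e = 0.4073 / 0.25 = 1.629 m/day.
Travel time t = L / v = 289 / 1.629 = 177.4 days.

177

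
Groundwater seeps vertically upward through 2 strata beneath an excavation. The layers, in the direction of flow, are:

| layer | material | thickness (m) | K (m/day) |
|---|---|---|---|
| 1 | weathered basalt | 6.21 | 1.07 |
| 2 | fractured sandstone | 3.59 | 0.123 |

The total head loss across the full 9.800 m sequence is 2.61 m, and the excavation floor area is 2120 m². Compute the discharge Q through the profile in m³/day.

158

Flow is perpendicular to layering, so the layers act in series and the equivalent K is the thickness-weighted harmonic mean.
Total thickness L = 6.21 + 3.59 = 9.800 m.
Σ(b_i/K_i) = 6.21/1.07 + 3.59/0.123 = 34.99 d.
K_eq = L / Σ(b_i/K_i) = 9.800 / 34.99 = 0.2801 m/day.
Q = K_eq · A · (Δh/L) = 0.2801 × 2120 × (2.61/9.800) = 158.1 m³/day.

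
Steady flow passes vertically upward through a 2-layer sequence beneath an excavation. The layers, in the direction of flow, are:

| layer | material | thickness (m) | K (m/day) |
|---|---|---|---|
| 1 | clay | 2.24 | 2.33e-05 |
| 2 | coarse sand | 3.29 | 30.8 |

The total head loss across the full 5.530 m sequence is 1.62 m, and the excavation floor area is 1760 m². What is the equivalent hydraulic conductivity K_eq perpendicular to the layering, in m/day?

Flow is perpendicular to layering, so the layers act in series and the equivalent K is the thickness-weighted harmonic mean.
Total thickness L = 2.24 + 3.29 = 5.530 m.
Σ(b_i/K_i) = 2.24/2.33e-05 + 3.29/30.8 = 96137 d.
K_eq = L / Σ(b_i/K_i) = 5.530 / 96137 = 5.752e-05 m/day.

5.75e-05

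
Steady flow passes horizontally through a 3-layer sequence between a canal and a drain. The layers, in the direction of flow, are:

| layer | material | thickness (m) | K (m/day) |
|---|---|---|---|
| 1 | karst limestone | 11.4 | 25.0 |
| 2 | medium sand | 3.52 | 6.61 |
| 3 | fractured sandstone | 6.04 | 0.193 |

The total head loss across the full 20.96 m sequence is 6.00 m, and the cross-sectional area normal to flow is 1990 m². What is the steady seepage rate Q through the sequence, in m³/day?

370

Flow is perpendicular to layering, so the layers act in series and the equivalent K is the thickness-weighted harmonic mean.
Total thickness L = 11.4 + 3.52 + 6.04 = 20.96 m.
Σ(b_i/K_i) = 11.4/25.0 + 3.52/6.61 + 6.04/0.193 = 32.28 d.
K_eq = L / Σ(b_i/K_i) = 20.96 / 32.28 = 0.6492 m/day.
Q = K_eq · A · (Δh/L) = 0.6492 × 1990 × (6.00/20.96) = 369.8 m³/day.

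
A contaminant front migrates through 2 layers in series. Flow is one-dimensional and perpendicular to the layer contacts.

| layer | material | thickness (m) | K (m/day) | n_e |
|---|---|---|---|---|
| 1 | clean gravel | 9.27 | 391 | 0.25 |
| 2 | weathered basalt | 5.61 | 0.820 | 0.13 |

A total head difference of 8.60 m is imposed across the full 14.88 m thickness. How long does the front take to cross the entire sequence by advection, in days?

With flow normal to the layers, continuity requires the same specific discharge q through every layer.
Σ(b_i/K_i) = 9.27/391 + 5.61/0.820 = 6.865 d.
q = Δh / Σ(b_i/K_i) = 8.60 / 6.865 = 1.253 m/day.
In each layer the seepage velocity is v_i = q/n_i, so the layer transit time is t_i = b_i·n_i / q:
  layer 1 (clean gravel): t_1 = 9.27 × 0.25 / 1.253 = 1.850 d
  layer 2 (weathered basalt): t_2 = 5.61 × 0.13 / 1.253 = 0.5822 d
Total t = Σ t_i = 2.432 days.

2.43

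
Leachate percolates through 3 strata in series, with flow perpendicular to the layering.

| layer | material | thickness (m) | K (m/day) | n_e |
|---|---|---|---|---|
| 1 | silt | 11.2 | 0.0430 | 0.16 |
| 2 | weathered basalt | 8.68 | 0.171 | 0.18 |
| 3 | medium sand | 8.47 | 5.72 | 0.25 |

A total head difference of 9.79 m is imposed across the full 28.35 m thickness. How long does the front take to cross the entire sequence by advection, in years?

0.479

With flow normal to the layers, continuity requires the same specific discharge q through every layer.
Σ(b_i/K_i) = 11.2/0.0430 + 8.68/0.171 + 8.47/5.72 = 312.7 d.
q = Δh / Σ(b_i/K_i) = 9.79 / 312.7 = 0.03131 m/day.
In each layer the seepage velocity is v_i = q/n_i, so the layer transit time is t_i = b_i·n_i / q:
  layer 1 (silt): t_1 = 11.2 × 0.16 / 0.03131 = 57.24 d
  layer 2 (weathered basalt): t_2 = 8.68 × 0.18 / 0.03131 = 49.91 d
  layer 3 (medium sand): t_3 = 8.47 × 0.25 / 0.03131 = 67.64 d
Total t = Σ t_i = 174.8 days = 0.4785 years.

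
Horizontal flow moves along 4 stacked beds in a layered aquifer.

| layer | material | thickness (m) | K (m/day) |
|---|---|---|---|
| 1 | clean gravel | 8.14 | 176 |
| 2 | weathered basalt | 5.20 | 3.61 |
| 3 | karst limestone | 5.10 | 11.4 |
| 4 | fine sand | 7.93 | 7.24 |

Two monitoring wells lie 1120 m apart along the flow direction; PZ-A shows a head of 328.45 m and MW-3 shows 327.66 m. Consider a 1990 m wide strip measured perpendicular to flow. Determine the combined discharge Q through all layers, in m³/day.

2200

Flow is parallel to layering, so each bed carries its own Darcy discharge and the transmissivities add.
Σ(K_i·b_i) = 176×8.14 + 3.61×5.20 + 11.4×5.10 + 7.24×7.93 = 1567 m²/day.
Hydraulic gradient i = (328.45 − 327.66) / 1120 = 0.79 / 1120 = 0.0007054.
Q = Σ(K_i·b_i) · W · i = 1567 × 1990 × 0.0007054 = 2199 m³/day.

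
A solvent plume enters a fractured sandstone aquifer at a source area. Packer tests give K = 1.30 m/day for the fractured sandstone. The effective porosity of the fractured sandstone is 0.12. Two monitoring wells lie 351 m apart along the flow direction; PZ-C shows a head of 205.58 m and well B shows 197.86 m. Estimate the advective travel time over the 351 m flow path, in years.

Hydraulic gradient i = (205.58 − 197.86) / 351 = 7.72 / 351 = 0.02199.
Darcy flux q = K · i = 1.300 × 0.02199 = 0.02859 m/day.
Seepage velocity v = q / n_e = 0.02859 / 0.12 = 0.2383 m/day.
Travel time t = L / v = 351 / 0.2383 = 1473 days = 4.033 years.

4.03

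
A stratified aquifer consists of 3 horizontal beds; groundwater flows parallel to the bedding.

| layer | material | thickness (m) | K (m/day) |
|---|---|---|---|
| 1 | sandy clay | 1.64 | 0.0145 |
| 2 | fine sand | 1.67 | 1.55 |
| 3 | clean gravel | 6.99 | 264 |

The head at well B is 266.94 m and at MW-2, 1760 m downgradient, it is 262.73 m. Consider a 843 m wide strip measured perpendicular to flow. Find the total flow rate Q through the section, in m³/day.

3730

Flow is parallel to layering, so each bed carries its own Darcy discharge and the transmissivities add.
Σ(K_i·b_i) = 0.0145×1.64 + 1.55×1.67 + 264×6.99 = 1848 m²/day.
Hydraulic gradient i = (266.94 − 262.73) / 1760 = 4.21 / 1760 = 0.002392.
Q = Σ(K_i·b_i) · W · i = 1848 × 843 × 0.002392 = 3726 m³/day.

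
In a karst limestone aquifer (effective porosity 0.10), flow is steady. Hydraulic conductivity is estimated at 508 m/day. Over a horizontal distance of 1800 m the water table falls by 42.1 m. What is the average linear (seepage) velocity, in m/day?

Hydraulic gradient i = Δh / L = 42.1 / 1800 = 0.02339.
Darcy flux q = K · i = 508.0 × 0.02339 = 11.88 m/day.
Seepage velocity v = q / n_e = 11.88 / 0.10 = 118.8 m/day.

119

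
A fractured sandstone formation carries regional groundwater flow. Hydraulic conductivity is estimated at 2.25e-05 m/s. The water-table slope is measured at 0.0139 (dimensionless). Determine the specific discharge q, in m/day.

0.0270

Convert K: 2.25e-05 m/s × 86400 = 1.944 m/day.
Hydraulic gradient i = 0.0139.
Specific discharge q = K · i = 1.944 × 0.01390 = 0.02702 m/day.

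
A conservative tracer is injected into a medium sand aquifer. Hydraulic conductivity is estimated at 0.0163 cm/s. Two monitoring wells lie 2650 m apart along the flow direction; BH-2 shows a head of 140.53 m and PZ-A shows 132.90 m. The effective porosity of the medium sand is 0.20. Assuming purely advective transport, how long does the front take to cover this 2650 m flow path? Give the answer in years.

35.8

Convert K: 0.0163 cm/s × 864 = 14.08 m/day.
Hydraulic gradient i = (140.53 − 132.90) / 2650 = 7.63 / 2650 = 0.002879.
Darcy flux q = K · i = 14.08 × 0.002879 = 0.04055 m/day.
Seepage velocity v = q / n_e = 0.04055 / 0.20 = 0.2027 m/day.
Travel time t = L / v = 2650 / 0.2027 = 13071 days = 35.79 years.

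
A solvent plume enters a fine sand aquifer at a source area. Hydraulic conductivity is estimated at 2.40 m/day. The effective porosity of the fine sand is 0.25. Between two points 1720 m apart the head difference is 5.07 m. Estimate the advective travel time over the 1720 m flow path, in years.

Hydraulic gradient i = Δh / L = 5.07 / 1720 = 0.002948.
Darcy flux q = K · i = 2.400 × 0.002948 = 0.007074 m/day.
Seepage velocity v = q / n_e = 0.007074 / 0.25 = 0.02830 m/day.
Travel time t = L / v = 1720 / 0.02830 = 60782 days = 166.4 years.

166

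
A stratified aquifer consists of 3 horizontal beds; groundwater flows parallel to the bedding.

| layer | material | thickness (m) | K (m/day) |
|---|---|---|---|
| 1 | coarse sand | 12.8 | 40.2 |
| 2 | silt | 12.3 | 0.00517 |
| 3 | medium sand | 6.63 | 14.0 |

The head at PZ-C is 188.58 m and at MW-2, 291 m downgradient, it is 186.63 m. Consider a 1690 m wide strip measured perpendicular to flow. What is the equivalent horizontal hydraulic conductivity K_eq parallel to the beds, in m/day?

19.1

Flow is parallel to layering, so each bed carries its own Darcy discharge and the transmissivities add.
Σ(K_i·b_i) = 40.2×12.8 + 0.00517×12.3 + 14.0×6.63 = 607.4 m²/day.
Total thickness b = 31.73 m, so K_eq = Σ(K_i·b_i)/b = 19.14 m/day.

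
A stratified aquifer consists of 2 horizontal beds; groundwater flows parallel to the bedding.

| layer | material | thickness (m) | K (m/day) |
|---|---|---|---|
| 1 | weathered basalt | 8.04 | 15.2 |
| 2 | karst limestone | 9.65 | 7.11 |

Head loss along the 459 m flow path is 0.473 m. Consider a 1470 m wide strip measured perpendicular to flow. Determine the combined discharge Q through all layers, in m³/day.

Flow is parallel to layering, so each bed carries its own Darcy discharge and the transmissivities add.
Σ(K_i·b_i) = 15.2×8.04 + 7.11×9.65 = 190.8 m²/day.
Hydraulic gradient i = Δh / L = 0.473 / 459 = 0.001031.
Q = Σ(K_i·b_i) · W · i = 190.8 × 1470 × 0.001031 = 289.1 m³/day.

289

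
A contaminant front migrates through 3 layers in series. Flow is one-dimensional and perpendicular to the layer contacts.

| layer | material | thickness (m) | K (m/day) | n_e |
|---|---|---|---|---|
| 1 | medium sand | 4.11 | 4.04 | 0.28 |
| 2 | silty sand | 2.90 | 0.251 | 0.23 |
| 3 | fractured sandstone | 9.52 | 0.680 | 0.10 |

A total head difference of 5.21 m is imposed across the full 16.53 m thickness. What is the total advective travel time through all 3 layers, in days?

With flow normal to the layers, continuity requires the same specific discharge q through every layer.
Σ(b_i/K_i) = 4.11/4.04 + 2.90/0.251 + 9.52/0.680 = 26.57 d.
q = Δh / Σ(b_i/K_i) = 5.21 / 26.57 = 0.1961 m/day.
In each layer the seepage velocity is v_i = q/n_i, so the layer transit time is t_i = b_i·n_i / q:
  layer 1 (medium sand): t_1 = 4.11 × 0.28 / 0.1961 = 5.869 d
  layer 2 (silty sand): t_2 = 2.90 × 0.23 / 0.1961 = 3.402 d
  layer 3 (fractured sandstone): t_3 = 9.52 × 0.10 / 0.1961 = 4.855 d
Total t = Σ t_i = 14.13 days.

14.1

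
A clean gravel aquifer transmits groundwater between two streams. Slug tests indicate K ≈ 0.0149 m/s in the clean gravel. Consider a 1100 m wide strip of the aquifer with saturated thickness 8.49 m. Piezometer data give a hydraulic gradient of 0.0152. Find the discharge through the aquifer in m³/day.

Convert K: 0.0149 m/s × 86400 = 1287 m/day.
Cross-sectional area A = 1100 × 8.49 = 9339 m².
Hydraulic gradient i = 0.0152.
Darcy's law: Q = K · A · i = 1287 × 9339 × 0.01520 = 1.827e+05 m³/day.

183000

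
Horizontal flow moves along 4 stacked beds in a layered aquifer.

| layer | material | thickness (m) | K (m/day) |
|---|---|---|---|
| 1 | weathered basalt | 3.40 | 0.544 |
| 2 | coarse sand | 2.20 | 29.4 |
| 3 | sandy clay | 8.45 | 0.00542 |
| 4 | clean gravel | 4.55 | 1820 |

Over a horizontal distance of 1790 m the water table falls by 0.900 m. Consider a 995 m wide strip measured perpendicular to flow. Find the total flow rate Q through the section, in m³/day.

4180

Flow is parallel to layering, so each bed carries its own Darcy discharge and the transmissivities add.
Σ(K_i·b_i) = 0.544×3.40 + 29.4×2.20 + 0.00542×8.45 + 1820×4.55 = 8348 m²/day.
Hydraulic gradient i = Δh / L = 0.900 / 1790 = 0.0005028.
Q = Σ(K_i·b_i) · W · i = 8348 × 995 × 0.0005028 = 4176 m³/day.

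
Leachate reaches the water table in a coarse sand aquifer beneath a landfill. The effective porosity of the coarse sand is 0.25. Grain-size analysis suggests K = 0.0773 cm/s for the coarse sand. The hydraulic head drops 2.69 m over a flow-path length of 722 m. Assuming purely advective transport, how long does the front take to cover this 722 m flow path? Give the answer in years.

1.99

Convert K: 0.0773 cm/s × 864 = 66.79 m/day.
Hydraulic gradient i = Δh / L = 2.69 / 722 = 0.003726.
Darcy flux q = K · i = 66.79 × 0.003726 = 0.2488 m/day.
Seepage velocity v = q / n_e = 0.2488 / 0.25 = 0.9953 m/day.
Travel time t = L / v = 722 / 0.9953 = 725.4 days = 1.986 years.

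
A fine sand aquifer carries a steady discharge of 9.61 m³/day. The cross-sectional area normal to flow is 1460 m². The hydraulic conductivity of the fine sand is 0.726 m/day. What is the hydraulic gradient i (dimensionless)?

0.00907

From Q = K·A·i, i = Q / (K·A) = 9.61 / (0.7260 × 1460) = 0.009066.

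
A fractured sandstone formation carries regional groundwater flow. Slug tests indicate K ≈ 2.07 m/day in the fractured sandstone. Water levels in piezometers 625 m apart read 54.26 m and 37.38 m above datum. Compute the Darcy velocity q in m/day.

Hydraulic gradient i = (54.26 − 37.38) / 625 = 16.88 / 625 = 0.02701.
Specific discharge q = K · i = 2.070 × 0.02701 = 0.05591 m/day.

0.0559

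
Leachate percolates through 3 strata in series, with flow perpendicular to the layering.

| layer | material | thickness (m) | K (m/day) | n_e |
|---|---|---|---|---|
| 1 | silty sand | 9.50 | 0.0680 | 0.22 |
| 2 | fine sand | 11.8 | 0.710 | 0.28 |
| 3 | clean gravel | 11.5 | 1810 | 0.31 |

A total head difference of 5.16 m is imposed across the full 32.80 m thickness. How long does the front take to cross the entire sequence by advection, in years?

0.743

With flow normal to the layers, continuity requires the same specific discharge q through every layer.
Σ(b_i/K_i) = 9.50/0.0680 + 11.8/0.710 + 11.5/1810 = 156.3 d.
q = Δh / Σ(b_i/K_i) = 5.16 / 156.3 = 0.03301 m/day.
In each layer the seepage velocity is v_i = q/n_i, so the layer transit time is t_i = b_i·n_i / q:
  layer 1 (silty sand): t_1 = 9.50 × 0.22 / 0.03301 = 63.32 d
  layer 2 (fine sand): t_2 = 11.8 × 0.28 / 0.03301 = 100.1 d
  layer 3 (clean gravel): t_3 = 11.5 × 0.31 / 0.03301 = 108.0 d
Total t = Σ t_i = 271.4 days = 0.7431 years.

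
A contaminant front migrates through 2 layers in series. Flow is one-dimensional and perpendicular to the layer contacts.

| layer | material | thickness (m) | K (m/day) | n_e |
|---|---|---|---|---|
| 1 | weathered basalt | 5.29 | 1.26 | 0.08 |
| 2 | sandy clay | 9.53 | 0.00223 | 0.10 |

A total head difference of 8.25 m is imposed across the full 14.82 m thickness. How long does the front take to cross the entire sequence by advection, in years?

With flow normal to the layers, continuity requires the same specific discharge q through every layer.
Σ(b_i/K_i) = 5.29/1.26 + 9.53/0.00223 = 4278 d.
q = Δh / Σ(b_i/K_i) = 8.25 / 4278 = 0.001929 m/day.
In each layer the seepage velocity is v_i = q/n_i, so the layer transit time is t_i = b_i·n_i / q:
  layer 1 (weathered basalt): t_1 = 5.29 × 0.08 / 0.001929 = 219.4 d
  layer 2 (sandy clay): t_2 = 9.53 × 0.10 / 0.001929 = 494.1 d
Total t = Σ t_i = 713.6 days = 1.954 years.

1.95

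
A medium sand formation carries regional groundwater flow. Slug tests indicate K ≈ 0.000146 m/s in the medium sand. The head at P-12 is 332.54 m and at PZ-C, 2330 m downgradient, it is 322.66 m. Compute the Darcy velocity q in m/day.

Convert K: 0.000146 m/s × 86400 = 12.61 m/day.
Hydraulic gradient i = (332.54 − 322.66) / 2330 = 9.88 / 2330 = 0.004240.
Specific discharge q = K · i = 12.61 × 0.004240 = 0.05349 m/day.

0.0535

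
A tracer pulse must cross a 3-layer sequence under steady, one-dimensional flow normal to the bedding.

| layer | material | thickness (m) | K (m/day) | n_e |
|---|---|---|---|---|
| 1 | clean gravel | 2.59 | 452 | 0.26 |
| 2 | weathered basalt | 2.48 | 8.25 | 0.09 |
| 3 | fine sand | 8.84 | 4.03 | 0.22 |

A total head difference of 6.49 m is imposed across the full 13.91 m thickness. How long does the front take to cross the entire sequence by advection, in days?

1.09

With flow normal to the layers, continuity requires the same specific discharge q through every layer.
Σ(b_i/K_i) = 2.59/452 + 2.48/8.25 + 8.84/4.03 = 2.500 d.
q = Δh / Σ(b_i/K_i) = 6.49 / 2.500 = 2.596 m/day.
In each layer the seepage velocity is v_i = q/n_i, so the layer transit time is t_i = b_i·n_i / q:
  layer 1 (clean gravel): t_1 = 2.59 × 0.26 / 2.596 = 0.2594 d
  layer 2 (weathered basalt): t_2 = 2.48 × 0.09 / 2.596 = 0.08597 d
  layer 3 (fine sand): t_3 = 8.84 × 0.22 / 2.596 = 0.7491 d
Total t = Σ t_i = 1.094 days.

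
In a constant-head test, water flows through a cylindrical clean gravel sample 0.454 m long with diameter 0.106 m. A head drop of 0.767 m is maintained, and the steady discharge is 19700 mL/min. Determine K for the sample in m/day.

1900

Cross-sectional area A = π·(d/2)² = π × (0.106/2)² = 0.008825 m².
Convert discharge: 19700 mL/min = 0.0003283 m³/s.
Darcy's law rearranged: K = Q·L / (A·Δh) = 0.0003283 × 0.454 / (0.008825 × 0.767) = 0.02202 m/s = 1903 m/day.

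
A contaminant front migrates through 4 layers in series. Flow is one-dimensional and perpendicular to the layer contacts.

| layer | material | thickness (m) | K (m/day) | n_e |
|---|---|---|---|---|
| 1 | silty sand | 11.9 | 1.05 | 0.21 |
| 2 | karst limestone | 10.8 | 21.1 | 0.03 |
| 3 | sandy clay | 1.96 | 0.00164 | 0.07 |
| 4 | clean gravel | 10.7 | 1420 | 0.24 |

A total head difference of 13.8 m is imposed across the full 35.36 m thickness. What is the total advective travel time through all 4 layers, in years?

1.32

With flow normal to the layers, continuity requires the same specific discharge q through every layer.
Σ(b_i/K_i) = 11.9/1.05 + 10.8/21.1 + 1.96/0.00164 + 10.7/1420 = 1207 d.
q = Δh / Σ(b_i/K_i) = 13.8 / 1207 = 0.01143 m/day.
In each layer the seepage velocity is v_i = q/n_i, so the layer transit time is t_i = b_i·n_i / q:
  layer 1 (silty sand): t_1 = 11.9 × 0.21 / 0.01143 = 218.6 d
  layer 2 (karst limestone): t_2 = 10.8 × 0.03 / 0.01143 = 28.34 d
  layer 3 (sandy clay): t_3 = 1.96 × 0.07 / 0.01143 = 12.00 d
  layer 4 (clean gravel): t_4 = 10.7 × 0.24 / 0.01143 = 224.6 d
Total t = Σ t_i = 483.5 days = 1.324 years.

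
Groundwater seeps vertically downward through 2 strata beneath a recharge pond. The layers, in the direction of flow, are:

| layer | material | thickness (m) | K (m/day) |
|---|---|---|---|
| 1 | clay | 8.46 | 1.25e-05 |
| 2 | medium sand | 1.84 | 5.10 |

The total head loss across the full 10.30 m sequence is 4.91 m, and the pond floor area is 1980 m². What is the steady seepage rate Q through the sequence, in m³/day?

Flow is perpendicular to layering, so the layers act in series and the equivalent K is the thickness-weighted harmonic mean.
Total thickness L = 8.46 + 1.84 = 10.30 m.
Σ(b_i/K_i) = 8.46/1.25e-05 + 1.84/5.10 = 6.768e+05 d.
K_eq = L / Σ(b_i/K_i) = 10.30 / 6.768e+05 = 1.522e-05 m/day.
Q = K_eq · A · (Δh/L) = 1.522e-05 × 1980 × (4.91/10.30) = 0.01436 m³/day.

0.0144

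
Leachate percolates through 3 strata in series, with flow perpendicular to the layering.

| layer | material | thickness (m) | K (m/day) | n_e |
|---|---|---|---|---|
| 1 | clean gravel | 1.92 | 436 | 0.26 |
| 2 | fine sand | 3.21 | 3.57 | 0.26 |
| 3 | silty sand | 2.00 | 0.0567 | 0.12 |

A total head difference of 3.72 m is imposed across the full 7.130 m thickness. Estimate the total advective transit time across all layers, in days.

15.3

With flow normal to the layers, continuity requires the same specific discharge q through every layer.
Σ(b_i/K_i) = 1.92/436 + 3.21/3.57 + 2.00/0.0567 = 36.18 d.
q = Δh / Σ(b_i/K_i) = 3.72 / 36.18 = 0.1028 m/day.
In each layer the seepage velocity is v_i = q/n_i, so the layer transit time is t_i = b_i·n_i / q:
  layer 1 (clean gravel): t_1 = 1.92 × 0.26 / 0.1028 = 4.855 d
  layer 2 (fine sand): t_2 = 3.21 × 0.26 / 0.1028 = 8.116 d
  layer 3 (silty sand): t_3 = 2.00 × 0.12 / 0.1028 = 2.334 d
Total t = Σ t_i = 15.31 days.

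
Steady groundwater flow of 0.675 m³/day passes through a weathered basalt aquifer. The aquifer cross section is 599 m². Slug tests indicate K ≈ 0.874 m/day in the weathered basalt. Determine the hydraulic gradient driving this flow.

From Q = K·A·i, i = Q / (K·A) = 0.675 / (0.8740 × 599.0) = 0.001289.

0.00129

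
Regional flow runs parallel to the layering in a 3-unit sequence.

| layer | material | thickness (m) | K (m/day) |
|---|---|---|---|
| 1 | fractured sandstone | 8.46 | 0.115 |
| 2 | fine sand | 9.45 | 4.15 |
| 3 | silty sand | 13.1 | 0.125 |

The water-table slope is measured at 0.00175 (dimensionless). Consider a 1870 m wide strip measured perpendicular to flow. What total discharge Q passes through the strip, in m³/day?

Flow is parallel to layering, so each bed carries its own Darcy discharge and the transmissivities add.
Σ(K_i·b_i) = 0.115×8.46 + 4.15×9.45 + 0.125×13.1 = 41.83 m²/day.
Hydraulic gradient i = 0.00175.
Q = Σ(K_i·b_i) · W · i = 41.83 × 1870 × 0.001750 = 136.9 m³/day.

137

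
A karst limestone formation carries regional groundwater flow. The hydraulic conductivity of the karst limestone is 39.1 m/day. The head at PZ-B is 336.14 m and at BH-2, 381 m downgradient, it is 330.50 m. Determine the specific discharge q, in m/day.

Hydraulic gradient i = (336.14 − 330.50) / 381 = 5.64 / 381 = 0.01480.
Specific discharge q = K · i = 39.10 × 0.01480 = 0.5788 m/day.

0.579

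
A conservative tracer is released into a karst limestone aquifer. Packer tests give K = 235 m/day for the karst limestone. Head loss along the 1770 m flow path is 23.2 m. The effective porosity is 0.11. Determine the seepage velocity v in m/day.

Hydraulic gradient i = Δh / L = 23.2 / 1770 = 0.01311.
Darcy flux q = K · i = 235.0 × 0.01311 = 3.080 m/day.
Seepage velocity v = q / n_e = 3.080 / 0.11 = 28.00 m/day.

28.0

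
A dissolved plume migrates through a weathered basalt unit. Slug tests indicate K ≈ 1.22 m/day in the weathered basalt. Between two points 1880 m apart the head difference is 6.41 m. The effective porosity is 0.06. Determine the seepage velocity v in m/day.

Hydraulic gradient i = Δh / L = 6.41 / 1880 = 0.003410.
Darcy flux q = K · i = 1.220 × 0.003410 = 0.004160 m/day.
Seepage velocity v = q / n_e = 0.004160 / 0.06 = 0.06933 m/day.

0.0693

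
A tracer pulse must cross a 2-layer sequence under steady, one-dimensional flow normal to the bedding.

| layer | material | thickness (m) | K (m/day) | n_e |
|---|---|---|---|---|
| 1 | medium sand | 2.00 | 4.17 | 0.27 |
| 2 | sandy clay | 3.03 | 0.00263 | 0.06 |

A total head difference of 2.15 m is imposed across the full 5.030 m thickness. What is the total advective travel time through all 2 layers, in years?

With flow normal to the layers, continuity requires the same specific discharge q through every layer.
Σ(b_i/K_i) = 2.00/4.17 + 3.03/0.00263 = 1153 d.
q = Δh / Σ(b_i/K_i) = 2.15 / 1153 = 0.001865 m/day.
In each layer the seepage velocity is v_i = q/n_i, so the layer transit time is t_i = b_i·n_i / q:
  layer 1 (medium sand): t_1 = 2.00 × 0.27 / 0.001865 = 289.5 d
  layer 2 (sandy clay): t_2 = 3.03 × 0.06 / 0.001865 = 97.46 d
Total t = Σ t_i = 386.9 days = 1.059 years.

1.06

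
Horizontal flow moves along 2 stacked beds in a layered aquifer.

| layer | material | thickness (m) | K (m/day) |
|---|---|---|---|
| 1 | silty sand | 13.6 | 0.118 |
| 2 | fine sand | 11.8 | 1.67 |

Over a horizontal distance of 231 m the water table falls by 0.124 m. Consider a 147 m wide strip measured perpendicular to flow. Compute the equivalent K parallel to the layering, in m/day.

0.839

Flow is parallel to layering, so each bed carries its own Darcy discharge and the transmissivities add.
Σ(K_i·b_i) = 0.118×13.6 + 1.67×11.8 = 21.31 m²/day.
Total thickness b = 25.40 m, so K_eq = Σ(K_i·b_i)/b = 0.8390 m/day.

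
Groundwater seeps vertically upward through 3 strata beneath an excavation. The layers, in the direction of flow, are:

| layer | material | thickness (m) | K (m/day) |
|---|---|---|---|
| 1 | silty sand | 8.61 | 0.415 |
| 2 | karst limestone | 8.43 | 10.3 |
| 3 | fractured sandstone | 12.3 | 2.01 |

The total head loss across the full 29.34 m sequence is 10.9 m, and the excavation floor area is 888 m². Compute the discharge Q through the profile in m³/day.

Flow is perpendicular to layering, so the layers act in series and the equivalent K is the thickness-weighted harmonic mean.
Total thickness L = 8.61 + 8.43 + 12.3 = 29.34 m.
Σ(b_i/K_i) = 8.61/0.415 + 8.43/10.3 + 12.3/2.01 = 27.68 d.
K_eq = L / Σ(b_i/K_i) = 29.34 / 27.68 = 1.060 m/day.
Q = K_eq · A · (Δh/L) = 1.060 × 888 × (10.9/29.34) = 349.6 m³/day.

350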